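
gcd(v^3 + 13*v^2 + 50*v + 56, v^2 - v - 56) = v + 7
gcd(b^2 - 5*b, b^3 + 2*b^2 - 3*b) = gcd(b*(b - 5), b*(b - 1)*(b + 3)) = b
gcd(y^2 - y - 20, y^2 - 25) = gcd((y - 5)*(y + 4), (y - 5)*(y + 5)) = y - 5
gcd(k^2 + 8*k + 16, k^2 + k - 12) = k + 4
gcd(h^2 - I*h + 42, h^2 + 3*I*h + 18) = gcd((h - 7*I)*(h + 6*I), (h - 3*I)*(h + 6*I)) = h + 6*I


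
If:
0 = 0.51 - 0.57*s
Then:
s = 0.89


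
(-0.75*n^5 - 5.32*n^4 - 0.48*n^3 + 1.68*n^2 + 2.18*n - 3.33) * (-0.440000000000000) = 0.33*n^5 + 2.3408*n^4 + 0.2112*n^3 - 0.7392*n^2 - 0.9592*n + 1.4652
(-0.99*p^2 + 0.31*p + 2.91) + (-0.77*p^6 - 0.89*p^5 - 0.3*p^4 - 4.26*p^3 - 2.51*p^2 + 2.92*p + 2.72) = -0.77*p^6 - 0.89*p^5 - 0.3*p^4 - 4.26*p^3 - 3.5*p^2 + 3.23*p + 5.63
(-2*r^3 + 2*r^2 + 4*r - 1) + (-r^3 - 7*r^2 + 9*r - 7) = -3*r^3 - 5*r^2 + 13*r - 8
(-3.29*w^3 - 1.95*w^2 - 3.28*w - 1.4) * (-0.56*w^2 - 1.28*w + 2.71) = 1.8424*w^5 + 5.3032*w^4 - 4.5831*w^3 - 0.3021*w^2 - 7.0968*w - 3.794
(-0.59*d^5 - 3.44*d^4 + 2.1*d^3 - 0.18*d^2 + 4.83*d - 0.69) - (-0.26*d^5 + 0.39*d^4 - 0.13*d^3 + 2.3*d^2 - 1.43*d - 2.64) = -0.33*d^5 - 3.83*d^4 + 2.23*d^3 - 2.48*d^2 + 6.26*d + 1.95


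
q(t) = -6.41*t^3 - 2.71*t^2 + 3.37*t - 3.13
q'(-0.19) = 3.71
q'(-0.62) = -0.66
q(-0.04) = -3.27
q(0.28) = -2.54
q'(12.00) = -2830.79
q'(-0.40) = 2.46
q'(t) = -19.23*t^2 - 5.42*t + 3.37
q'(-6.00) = -656.39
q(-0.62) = -4.73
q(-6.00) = 1263.65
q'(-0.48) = 1.54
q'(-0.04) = 3.56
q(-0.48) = -4.66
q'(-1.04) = -11.79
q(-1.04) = -2.36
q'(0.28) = 0.34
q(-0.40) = -4.50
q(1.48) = -24.86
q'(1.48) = -46.77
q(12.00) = -11429.41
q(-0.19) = -3.82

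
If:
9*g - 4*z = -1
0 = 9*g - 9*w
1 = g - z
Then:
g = -1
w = -1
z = -2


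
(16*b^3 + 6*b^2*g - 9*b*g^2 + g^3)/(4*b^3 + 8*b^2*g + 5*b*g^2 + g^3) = (16*b^2 - 10*b*g + g^2)/(4*b^2 + 4*b*g + g^2)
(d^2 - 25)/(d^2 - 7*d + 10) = (d + 5)/(d - 2)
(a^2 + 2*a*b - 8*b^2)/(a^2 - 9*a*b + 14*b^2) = (a + 4*b)/(a - 7*b)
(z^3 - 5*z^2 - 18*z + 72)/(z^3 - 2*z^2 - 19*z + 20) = (z^2 - 9*z + 18)/(z^2 - 6*z + 5)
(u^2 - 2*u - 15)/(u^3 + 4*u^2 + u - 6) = (u - 5)/(u^2 + u - 2)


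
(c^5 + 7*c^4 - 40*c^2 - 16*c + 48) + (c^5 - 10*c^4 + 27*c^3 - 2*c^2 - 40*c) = 2*c^5 - 3*c^4 + 27*c^3 - 42*c^2 - 56*c + 48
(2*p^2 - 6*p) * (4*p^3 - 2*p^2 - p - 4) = 8*p^5 - 28*p^4 + 10*p^3 - 2*p^2 + 24*p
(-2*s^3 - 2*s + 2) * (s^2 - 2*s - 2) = -2*s^5 + 4*s^4 + 2*s^3 + 6*s^2 - 4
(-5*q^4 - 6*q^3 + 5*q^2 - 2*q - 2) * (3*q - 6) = -15*q^5 + 12*q^4 + 51*q^3 - 36*q^2 + 6*q + 12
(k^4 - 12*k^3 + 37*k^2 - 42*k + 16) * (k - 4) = k^5 - 16*k^4 + 85*k^3 - 190*k^2 + 184*k - 64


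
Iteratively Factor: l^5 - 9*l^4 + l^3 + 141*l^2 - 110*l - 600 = (l - 4)*(l^4 - 5*l^3 - 19*l^2 + 65*l + 150) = (l - 5)*(l - 4)*(l^3 - 19*l - 30) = (l - 5)*(l - 4)*(l + 3)*(l^2 - 3*l - 10) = (l - 5)^2*(l - 4)*(l + 3)*(l + 2)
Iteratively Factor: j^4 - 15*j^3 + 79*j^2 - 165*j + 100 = (j - 5)*(j^3 - 10*j^2 + 29*j - 20) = (j - 5)*(j - 4)*(j^2 - 6*j + 5) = (j - 5)^2*(j - 4)*(j - 1)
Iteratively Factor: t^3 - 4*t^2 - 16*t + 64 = (t - 4)*(t^2 - 16) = (t - 4)*(t + 4)*(t - 4)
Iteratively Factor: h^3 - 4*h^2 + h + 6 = (h + 1)*(h^2 - 5*h + 6) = (h - 3)*(h + 1)*(h - 2)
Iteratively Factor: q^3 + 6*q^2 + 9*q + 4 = (q + 1)*(q^2 + 5*q + 4) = (q + 1)^2*(q + 4)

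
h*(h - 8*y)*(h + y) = h^3 - 7*h^2*y - 8*h*y^2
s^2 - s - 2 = (s - 2)*(s + 1)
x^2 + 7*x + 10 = (x + 2)*(x + 5)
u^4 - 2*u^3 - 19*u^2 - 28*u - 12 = (u - 6)*(u + 1)^2*(u + 2)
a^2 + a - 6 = (a - 2)*(a + 3)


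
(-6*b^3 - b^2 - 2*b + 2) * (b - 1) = -6*b^4 + 5*b^3 - b^2 + 4*b - 2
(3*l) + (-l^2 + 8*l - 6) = -l^2 + 11*l - 6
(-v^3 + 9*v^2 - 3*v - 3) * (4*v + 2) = -4*v^4 + 34*v^3 + 6*v^2 - 18*v - 6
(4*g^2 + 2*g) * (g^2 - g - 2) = 4*g^4 - 2*g^3 - 10*g^2 - 4*g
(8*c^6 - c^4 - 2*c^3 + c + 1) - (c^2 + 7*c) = 8*c^6 - c^4 - 2*c^3 - c^2 - 6*c + 1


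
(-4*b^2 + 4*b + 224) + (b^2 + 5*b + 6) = -3*b^2 + 9*b + 230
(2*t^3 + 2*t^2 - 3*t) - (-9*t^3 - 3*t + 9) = 11*t^3 + 2*t^2 - 9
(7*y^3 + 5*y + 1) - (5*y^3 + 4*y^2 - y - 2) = 2*y^3 - 4*y^2 + 6*y + 3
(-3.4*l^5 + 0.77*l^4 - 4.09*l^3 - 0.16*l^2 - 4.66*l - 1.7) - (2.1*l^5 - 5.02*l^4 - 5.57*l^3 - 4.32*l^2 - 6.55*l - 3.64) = -5.5*l^5 + 5.79*l^4 + 1.48*l^3 + 4.16*l^2 + 1.89*l + 1.94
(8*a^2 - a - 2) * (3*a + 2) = 24*a^3 + 13*a^2 - 8*a - 4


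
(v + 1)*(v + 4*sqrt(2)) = v^2 + v + 4*sqrt(2)*v + 4*sqrt(2)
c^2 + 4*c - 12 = (c - 2)*(c + 6)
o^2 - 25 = (o - 5)*(o + 5)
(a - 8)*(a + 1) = a^2 - 7*a - 8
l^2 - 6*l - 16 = (l - 8)*(l + 2)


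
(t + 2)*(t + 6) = t^2 + 8*t + 12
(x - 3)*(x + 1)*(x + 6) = x^3 + 4*x^2 - 15*x - 18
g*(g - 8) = g^2 - 8*g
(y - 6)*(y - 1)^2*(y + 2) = y^4 - 6*y^3 - 3*y^2 + 20*y - 12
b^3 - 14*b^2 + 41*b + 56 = (b - 8)*(b - 7)*(b + 1)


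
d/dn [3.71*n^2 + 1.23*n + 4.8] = 7.42*n + 1.23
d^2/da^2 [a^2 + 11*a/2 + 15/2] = 2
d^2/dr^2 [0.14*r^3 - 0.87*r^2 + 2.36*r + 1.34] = 0.84*r - 1.74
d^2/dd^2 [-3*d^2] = -6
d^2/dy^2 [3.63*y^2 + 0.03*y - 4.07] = 7.26000000000000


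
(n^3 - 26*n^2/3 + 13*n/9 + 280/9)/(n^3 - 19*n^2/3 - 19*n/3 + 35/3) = (3*n^2 - 31*n + 56)/(3*(n^2 - 8*n + 7))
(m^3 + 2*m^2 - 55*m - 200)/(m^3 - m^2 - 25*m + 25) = (m^2 - 3*m - 40)/(m^2 - 6*m + 5)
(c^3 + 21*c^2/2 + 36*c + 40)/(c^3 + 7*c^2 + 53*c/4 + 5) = 2*(c + 4)/(2*c + 1)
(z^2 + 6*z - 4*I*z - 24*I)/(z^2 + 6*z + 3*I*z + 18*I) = (z - 4*I)/(z + 3*I)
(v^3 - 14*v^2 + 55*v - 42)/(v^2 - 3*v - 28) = (v^2 - 7*v + 6)/(v + 4)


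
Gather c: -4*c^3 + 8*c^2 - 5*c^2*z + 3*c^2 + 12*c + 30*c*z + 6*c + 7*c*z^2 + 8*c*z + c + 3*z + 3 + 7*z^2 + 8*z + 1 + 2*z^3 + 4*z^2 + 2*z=-4*c^3 + c^2*(11 - 5*z) + c*(7*z^2 + 38*z + 19) + 2*z^3 + 11*z^2 + 13*z + 4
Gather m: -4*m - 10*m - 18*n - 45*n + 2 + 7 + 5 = -14*m - 63*n + 14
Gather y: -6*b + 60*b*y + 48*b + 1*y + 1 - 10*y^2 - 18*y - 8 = 42*b - 10*y^2 + y*(60*b - 17) - 7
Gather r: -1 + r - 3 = r - 4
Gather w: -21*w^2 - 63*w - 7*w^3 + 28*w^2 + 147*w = -7*w^3 + 7*w^2 + 84*w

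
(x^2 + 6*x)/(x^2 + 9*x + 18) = x/(x + 3)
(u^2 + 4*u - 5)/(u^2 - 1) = (u + 5)/(u + 1)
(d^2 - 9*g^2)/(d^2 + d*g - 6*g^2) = (d - 3*g)/(d - 2*g)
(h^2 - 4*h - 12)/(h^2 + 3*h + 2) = (h - 6)/(h + 1)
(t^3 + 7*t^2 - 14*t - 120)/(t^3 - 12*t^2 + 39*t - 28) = (t^2 + 11*t + 30)/(t^2 - 8*t + 7)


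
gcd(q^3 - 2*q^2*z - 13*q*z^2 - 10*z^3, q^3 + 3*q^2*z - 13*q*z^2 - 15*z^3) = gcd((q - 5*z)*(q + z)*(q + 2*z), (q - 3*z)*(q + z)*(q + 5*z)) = q + z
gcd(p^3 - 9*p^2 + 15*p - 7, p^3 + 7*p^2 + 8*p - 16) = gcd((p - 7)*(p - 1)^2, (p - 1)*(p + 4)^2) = p - 1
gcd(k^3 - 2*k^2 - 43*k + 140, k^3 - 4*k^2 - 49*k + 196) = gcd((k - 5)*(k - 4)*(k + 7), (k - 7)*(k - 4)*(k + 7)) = k^2 + 3*k - 28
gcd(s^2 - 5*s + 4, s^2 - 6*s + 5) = s - 1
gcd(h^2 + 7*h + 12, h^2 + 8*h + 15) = h + 3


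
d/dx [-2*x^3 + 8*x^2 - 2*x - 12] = -6*x^2 + 16*x - 2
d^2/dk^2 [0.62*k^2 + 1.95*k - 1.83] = 1.24000000000000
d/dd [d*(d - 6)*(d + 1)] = 3*d^2 - 10*d - 6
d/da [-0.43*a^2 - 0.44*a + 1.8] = -0.86*a - 0.44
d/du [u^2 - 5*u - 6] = 2*u - 5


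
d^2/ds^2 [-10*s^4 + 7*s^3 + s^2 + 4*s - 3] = -120*s^2 + 42*s + 2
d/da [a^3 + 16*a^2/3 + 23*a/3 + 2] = 3*a^2 + 32*a/3 + 23/3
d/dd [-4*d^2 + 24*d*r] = -8*d + 24*r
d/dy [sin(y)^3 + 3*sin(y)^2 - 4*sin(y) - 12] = (3*sin(y)^2 + 6*sin(y) - 4)*cos(y)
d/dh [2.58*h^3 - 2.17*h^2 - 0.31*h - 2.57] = 7.74*h^2 - 4.34*h - 0.31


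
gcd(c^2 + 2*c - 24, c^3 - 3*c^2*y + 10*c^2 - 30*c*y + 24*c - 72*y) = c + 6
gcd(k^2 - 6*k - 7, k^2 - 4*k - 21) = k - 7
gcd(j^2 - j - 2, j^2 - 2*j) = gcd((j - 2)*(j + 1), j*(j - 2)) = j - 2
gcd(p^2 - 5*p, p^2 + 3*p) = p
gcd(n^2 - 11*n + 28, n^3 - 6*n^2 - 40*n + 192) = n - 4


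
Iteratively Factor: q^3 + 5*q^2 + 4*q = (q + 1)*(q^2 + 4*q) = (q + 1)*(q + 4)*(q)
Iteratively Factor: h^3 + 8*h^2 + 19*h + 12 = (h + 4)*(h^2 + 4*h + 3) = (h + 1)*(h + 4)*(h + 3)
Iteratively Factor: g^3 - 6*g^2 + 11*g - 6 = (g - 1)*(g^2 - 5*g + 6) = (g - 2)*(g - 1)*(g - 3)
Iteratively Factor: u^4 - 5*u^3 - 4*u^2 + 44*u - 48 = (u - 2)*(u^3 - 3*u^2 - 10*u + 24) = (u - 2)*(u + 3)*(u^2 - 6*u + 8) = (u - 2)^2*(u + 3)*(u - 4)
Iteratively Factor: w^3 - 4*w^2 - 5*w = (w + 1)*(w^2 - 5*w) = w*(w + 1)*(w - 5)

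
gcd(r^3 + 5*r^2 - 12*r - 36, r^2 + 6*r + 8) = r + 2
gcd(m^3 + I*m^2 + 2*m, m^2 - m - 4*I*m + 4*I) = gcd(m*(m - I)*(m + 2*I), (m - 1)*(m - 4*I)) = 1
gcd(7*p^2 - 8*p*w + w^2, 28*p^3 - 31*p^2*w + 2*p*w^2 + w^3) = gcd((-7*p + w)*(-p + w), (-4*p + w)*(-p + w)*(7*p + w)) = p - w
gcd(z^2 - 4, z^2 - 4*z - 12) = z + 2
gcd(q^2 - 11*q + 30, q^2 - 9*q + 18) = q - 6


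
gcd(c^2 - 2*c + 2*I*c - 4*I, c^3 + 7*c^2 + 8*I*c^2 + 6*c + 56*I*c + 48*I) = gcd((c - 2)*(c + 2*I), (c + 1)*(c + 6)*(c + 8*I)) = 1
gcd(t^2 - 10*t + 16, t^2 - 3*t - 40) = t - 8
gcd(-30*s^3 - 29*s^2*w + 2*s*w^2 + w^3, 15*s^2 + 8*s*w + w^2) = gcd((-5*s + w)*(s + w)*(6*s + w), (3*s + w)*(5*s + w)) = 1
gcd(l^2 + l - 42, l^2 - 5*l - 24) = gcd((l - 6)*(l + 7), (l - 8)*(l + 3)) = 1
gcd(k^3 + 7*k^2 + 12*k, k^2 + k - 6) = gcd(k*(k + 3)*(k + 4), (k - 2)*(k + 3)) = k + 3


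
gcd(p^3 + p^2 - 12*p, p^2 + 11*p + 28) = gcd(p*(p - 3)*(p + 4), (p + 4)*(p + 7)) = p + 4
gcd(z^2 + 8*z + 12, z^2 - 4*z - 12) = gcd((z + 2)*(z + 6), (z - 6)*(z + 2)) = z + 2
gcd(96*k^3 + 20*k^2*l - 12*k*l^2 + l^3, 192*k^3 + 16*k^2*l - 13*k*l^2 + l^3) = 8*k - l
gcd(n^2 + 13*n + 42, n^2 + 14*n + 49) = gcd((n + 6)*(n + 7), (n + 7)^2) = n + 7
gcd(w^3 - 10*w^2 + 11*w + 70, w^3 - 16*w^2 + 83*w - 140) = w^2 - 12*w + 35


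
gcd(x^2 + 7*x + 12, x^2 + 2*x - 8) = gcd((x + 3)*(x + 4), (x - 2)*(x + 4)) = x + 4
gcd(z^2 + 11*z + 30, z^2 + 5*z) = z + 5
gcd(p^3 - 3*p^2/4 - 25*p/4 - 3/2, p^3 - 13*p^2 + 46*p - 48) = p - 3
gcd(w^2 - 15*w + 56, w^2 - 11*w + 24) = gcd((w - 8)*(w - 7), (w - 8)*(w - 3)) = w - 8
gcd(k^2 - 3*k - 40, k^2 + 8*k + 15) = k + 5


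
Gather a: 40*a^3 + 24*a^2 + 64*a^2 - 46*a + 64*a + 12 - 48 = 40*a^3 + 88*a^2 + 18*a - 36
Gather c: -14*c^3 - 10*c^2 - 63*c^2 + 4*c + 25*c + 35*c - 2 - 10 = -14*c^3 - 73*c^2 + 64*c - 12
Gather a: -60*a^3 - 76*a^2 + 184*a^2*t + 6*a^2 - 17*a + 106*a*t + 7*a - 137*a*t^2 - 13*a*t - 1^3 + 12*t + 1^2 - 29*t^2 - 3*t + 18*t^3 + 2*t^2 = -60*a^3 + a^2*(184*t - 70) + a*(-137*t^2 + 93*t - 10) + 18*t^3 - 27*t^2 + 9*t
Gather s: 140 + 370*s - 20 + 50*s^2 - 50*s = 50*s^2 + 320*s + 120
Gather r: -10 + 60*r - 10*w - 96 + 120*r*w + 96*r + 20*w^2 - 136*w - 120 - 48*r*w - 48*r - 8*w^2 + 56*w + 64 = r*(72*w + 108) + 12*w^2 - 90*w - 162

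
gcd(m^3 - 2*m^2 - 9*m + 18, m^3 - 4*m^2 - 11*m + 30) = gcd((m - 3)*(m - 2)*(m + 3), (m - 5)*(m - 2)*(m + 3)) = m^2 + m - 6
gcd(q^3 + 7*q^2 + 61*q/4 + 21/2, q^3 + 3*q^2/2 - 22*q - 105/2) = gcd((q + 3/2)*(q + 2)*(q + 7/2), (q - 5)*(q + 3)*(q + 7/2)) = q + 7/2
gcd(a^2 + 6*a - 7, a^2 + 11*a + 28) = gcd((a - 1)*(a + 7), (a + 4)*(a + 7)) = a + 7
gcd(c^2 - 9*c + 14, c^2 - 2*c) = c - 2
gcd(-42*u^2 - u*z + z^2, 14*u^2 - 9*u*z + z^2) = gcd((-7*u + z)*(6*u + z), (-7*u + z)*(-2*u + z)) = -7*u + z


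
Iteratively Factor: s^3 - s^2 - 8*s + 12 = (s - 2)*(s^2 + s - 6) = (s - 2)^2*(s + 3)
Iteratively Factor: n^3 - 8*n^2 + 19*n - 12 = (n - 4)*(n^2 - 4*n + 3) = (n - 4)*(n - 1)*(n - 3)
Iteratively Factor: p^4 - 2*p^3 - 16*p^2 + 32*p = (p - 4)*(p^3 + 2*p^2 - 8*p) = (p - 4)*(p + 4)*(p^2 - 2*p) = (p - 4)*(p - 2)*(p + 4)*(p)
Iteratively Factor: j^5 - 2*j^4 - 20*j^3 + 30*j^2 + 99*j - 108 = (j + 3)*(j^4 - 5*j^3 - 5*j^2 + 45*j - 36) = (j - 3)*(j + 3)*(j^3 - 2*j^2 - 11*j + 12) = (j - 3)*(j + 3)^2*(j^2 - 5*j + 4) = (j - 4)*(j - 3)*(j + 3)^2*(j - 1)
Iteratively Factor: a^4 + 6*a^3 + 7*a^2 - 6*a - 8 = (a + 4)*(a^3 + 2*a^2 - a - 2) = (a + 2)*(a + 4)*(a^2 - 1) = (a - 1)*(a + 2)*(a + 4)*(a + 1)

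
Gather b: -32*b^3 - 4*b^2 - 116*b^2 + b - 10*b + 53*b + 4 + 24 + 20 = -32*b^3 - 120*b^2 + 44*b + 48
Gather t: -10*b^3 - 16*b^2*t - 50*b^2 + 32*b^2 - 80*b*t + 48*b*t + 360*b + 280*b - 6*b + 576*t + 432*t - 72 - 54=-10*b^3 - 18*b^2 + 634*b + t*(-16*b^2 - 32*b + 1008) - 126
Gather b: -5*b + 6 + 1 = 7 - 5*b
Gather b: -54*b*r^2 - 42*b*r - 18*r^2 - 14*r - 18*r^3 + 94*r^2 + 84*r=b*(-54*r^2 - 42*r) - 18*r^3 + 76*r^2 + 70*r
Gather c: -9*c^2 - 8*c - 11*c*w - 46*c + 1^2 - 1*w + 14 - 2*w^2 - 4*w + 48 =-9*c^2 + c*(-11*w - 54) - 2*w^2 - 5*w + 63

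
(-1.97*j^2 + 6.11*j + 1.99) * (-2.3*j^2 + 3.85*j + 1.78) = 4.531*j^4 - 21.6375*j^3 + 15.4399*j^2 + 18.5373*j + 3.5422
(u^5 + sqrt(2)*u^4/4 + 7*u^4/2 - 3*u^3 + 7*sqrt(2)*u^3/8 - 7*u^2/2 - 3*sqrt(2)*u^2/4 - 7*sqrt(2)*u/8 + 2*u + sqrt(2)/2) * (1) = u^5 + sqrt(2)*u^4/4 + 7*u^4/2 - 3*u^3 + 7*sqrt(2)*u^3/8 - 7*u^2/2 - 3*sqrt(2)*u^2/4 - 7*sqrt(2)*u/8 + 2*u + sqrt(2)/2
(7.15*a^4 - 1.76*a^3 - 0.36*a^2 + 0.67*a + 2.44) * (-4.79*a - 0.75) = -34.2485*a^5 + 3.0679*a^4 + 3.0444*a^3 - 2.9393*a^2 - 12.1901*a - 1.83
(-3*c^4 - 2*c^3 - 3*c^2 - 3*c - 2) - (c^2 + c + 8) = -3*c^4 - 2*c^3 - 4*c^2 - 4*c - 10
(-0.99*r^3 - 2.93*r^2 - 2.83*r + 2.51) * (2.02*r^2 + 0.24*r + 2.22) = -1.9998*r^5 - 6.1562*r^4 - 8.6176*r^3 - 2.1136*r^2 - 5.6802*r + 5.5722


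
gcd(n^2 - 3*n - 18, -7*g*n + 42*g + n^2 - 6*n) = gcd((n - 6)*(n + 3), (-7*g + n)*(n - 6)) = n - 6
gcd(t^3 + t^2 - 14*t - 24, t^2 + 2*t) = t + 2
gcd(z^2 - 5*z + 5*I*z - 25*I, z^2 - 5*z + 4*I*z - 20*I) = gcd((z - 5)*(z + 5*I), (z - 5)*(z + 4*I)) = z - 5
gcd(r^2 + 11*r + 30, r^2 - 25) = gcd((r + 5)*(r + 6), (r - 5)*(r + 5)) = r + 5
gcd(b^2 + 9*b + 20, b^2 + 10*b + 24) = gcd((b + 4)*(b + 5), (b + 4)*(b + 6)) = b + 4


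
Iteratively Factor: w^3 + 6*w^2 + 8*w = (w + 2)*(w^2 + 4*w) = (w + 2)*(w + 4)*(w)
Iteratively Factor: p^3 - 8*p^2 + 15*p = (p - 5)*(p^2 - 3*p) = (p - 5)*(p - 3)*(p)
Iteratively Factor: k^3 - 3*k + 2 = (k - 1)*(k^2 + k - 2) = (k - 1)*(k + 2)*(k - 1)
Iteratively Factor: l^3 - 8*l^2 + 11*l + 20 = (l + 1)*(l^2 - 9*l + 20) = (l - 5)*(l + 1)*(l - 4)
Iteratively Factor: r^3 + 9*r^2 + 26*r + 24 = (r + 2)*(r^2 + 7*r + 12) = (r + 2)*(r + 4)*(r + 3)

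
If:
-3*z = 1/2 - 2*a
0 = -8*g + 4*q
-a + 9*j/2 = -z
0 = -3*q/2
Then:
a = 3*z/2 + 1/4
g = 0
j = z/9 + 1/18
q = 0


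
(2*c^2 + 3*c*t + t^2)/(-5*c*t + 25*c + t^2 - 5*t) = (2*c^2 + 3*c*t + t^2)/(-5*c*t + 25*c + t^2 - 5*t)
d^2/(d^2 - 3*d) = d/(d - 3)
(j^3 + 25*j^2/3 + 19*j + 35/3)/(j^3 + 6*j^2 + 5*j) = (j + 7/3)/j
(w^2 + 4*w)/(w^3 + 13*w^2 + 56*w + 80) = w/(w^2 + 9*w + 20)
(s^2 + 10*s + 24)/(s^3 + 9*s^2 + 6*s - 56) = (s + 6)/(s^2 + 5*s - 14)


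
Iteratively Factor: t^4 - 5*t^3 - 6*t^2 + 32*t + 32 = (t + 1)*(t^3 - 6*t^2 + 32) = (t + 1)*(t + 2)*(t^2 - 8*t + 16) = (t - 4)*(t + 1)*(t + 2)*(t - 4)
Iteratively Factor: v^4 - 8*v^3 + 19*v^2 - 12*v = (v)*(v^3 - 8*v^2 + 19*v - 12) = v*(v - 4)*(v^2 - 4*v + 3) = v*(v - 4)*(v - 1)*(v - 3)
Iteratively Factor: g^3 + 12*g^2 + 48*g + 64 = (g + 4)*(g^2 + 8*g + 16) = (g + 4)^2*(g + 4)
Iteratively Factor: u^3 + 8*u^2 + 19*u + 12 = (u + 4)*(u^2 + 4*u + 3) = (u + 3)*(u + 4)*(u + 1)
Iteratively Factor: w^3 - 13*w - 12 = (w + 3)*(w^2 - 3*w - 4) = (w + 1)*(w + 3)*(w - 4)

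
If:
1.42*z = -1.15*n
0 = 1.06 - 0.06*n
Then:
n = 17.67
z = -14.31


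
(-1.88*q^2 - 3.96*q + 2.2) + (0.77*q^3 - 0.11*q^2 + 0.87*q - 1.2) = 0.77*q^3 - 1.99*q^2 - 3.09*q + 1.0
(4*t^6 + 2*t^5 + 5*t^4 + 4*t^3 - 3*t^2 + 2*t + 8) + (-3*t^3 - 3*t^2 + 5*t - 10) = 4*t^6 + 2*t^5 + 5*t^4 + t^3 - 6*t^2 + 7*t - 2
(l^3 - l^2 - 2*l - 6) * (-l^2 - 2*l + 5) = -l^5 - l^4 + 9*l^3 + 5*l^2 + 2*l - 30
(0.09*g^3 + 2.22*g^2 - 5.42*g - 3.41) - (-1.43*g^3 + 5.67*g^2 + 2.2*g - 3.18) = 1.52*g^3 - 3.45*g^2 - 7.62*g - 0.23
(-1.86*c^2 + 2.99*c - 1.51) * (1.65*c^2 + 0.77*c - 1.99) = -3.069*c^4 + 3.5013*c^3 + 3.5122*c^2 - 7.1128*c + 3.0049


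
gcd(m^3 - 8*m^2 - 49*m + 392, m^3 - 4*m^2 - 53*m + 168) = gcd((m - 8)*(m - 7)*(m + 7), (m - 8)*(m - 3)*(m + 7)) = m^2 - m - 56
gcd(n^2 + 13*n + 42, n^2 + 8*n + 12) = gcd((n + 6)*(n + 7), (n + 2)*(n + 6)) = n + 6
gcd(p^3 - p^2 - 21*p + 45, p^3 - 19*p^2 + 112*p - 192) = p - 3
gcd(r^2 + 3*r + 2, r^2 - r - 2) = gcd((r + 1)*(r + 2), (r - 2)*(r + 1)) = r + 1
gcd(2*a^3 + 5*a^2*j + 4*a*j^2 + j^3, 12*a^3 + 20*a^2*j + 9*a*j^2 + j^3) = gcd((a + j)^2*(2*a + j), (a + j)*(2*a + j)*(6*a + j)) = 2*a^2 + 3*a*j + j^2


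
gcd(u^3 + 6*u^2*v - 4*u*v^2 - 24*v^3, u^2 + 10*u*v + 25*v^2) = 1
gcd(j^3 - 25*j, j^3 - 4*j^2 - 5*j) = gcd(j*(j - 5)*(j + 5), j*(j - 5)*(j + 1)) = j^2 - 5*j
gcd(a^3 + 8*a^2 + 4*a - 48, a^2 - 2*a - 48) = a + 6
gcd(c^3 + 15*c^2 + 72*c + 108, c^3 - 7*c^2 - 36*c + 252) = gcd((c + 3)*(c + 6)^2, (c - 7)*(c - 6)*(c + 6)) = c + 6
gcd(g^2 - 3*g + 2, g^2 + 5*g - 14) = g - 2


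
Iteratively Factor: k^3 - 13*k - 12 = (k + 1)*(k^2 - k - 12) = (k + 1)*(k + 3)*(k - 4)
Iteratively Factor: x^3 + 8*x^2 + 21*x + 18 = (x + 3)*(x^2 + 5*x + 6) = (x + 3)^2*(x + 2)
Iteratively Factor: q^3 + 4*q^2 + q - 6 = (q + 2)*(q^2 + 2*q - 3) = (q - 1)*(q + 2)*(q + 3)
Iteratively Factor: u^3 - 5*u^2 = (u)*(u^2 - 5*u) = u*(u - 5)*(u)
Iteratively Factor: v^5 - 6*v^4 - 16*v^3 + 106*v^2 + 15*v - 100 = (v - 5)*(v^4 - v^3 - 21*v^2 + v + 20) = (v - 5)*(v - 1)*(v^3 - 21*v - 20) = (v - 5)*(v - 1)*(v + 1)*(v^2 - v - 20) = (v - 5)*(v - 1)*(v + 1)*(v + 4)*(v - 5)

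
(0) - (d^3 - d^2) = -d^3 + d^2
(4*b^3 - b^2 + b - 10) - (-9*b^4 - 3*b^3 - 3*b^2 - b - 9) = 9*b^4 + 7*b^3 + 2*b^2 + 2*b - 1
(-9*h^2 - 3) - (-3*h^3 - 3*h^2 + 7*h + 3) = 3*h^3 - 6*h^2 - 7*h - 6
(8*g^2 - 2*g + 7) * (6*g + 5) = 48*g^3 + 28*g^2 + 32*g + 35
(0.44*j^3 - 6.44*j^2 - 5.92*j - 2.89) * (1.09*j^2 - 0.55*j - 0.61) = 0.4796*j^5 - 7.2616*j^4 - 3.1792*j^3 + 4.0343*j^2 + 5.2007*j + 1.7629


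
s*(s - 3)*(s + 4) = s^3 + s^2 - 12*s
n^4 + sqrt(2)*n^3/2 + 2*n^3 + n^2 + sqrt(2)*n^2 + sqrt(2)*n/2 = n*(n + 1)^2*(n + sqrt(2)/2)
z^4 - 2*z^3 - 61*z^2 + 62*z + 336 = (z - 8)*(z - 3)*(z + 2)*(z + 7)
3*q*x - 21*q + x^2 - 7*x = (3*q + x)*(x - 7)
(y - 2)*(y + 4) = y^2 + 2*y - 8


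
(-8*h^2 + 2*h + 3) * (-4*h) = 32*h^3 - 8*h^2 - 12*h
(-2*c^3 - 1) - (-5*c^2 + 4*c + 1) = -2*c^3 + 5*c^2 - 4*c - 2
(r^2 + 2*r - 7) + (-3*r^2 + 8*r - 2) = -2*r^2 + 10*r - 9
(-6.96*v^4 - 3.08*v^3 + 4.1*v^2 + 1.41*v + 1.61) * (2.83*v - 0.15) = -19.6968*v^5 - 7.6724*v^4 + 12.065*v^3 + 3.3753*v^2 + 4.3448*v - 0.2415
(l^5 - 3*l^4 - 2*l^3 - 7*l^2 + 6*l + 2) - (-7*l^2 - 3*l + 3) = l^5 - 3*l^4 - 2*l^3 + 9*l - 1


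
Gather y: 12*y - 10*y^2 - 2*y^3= -2*y^3 - 10*y^2 + 12*y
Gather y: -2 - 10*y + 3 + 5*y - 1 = -5*y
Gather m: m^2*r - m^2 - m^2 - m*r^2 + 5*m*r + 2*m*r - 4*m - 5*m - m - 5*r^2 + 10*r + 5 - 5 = m^2*(r - 2) + m*(-r^2 + 7*r - 10) - 5*r^2 + 10*r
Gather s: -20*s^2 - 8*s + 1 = -20*s^2 - 8*s + 1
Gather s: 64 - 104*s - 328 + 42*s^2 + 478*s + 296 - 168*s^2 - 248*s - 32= -126*s^2 + 126*s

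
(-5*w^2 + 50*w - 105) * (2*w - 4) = -10*w^3 + 120*w^2 - 410*w + 420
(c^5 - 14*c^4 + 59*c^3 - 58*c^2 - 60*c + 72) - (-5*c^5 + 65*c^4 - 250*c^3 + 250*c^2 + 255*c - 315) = 6*c^5 - 79*c^4 + 309*c^3 - 308*c^2 - 315*c + 387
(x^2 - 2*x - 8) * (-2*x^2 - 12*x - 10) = -2*x^4 - 8*x^3 + 30*x^2 + 116*x + 80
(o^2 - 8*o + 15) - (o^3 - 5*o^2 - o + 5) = -o^3 + 6*o^2 - 7*o + 10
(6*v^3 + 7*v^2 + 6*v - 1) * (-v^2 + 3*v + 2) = -6*v^5 + 11*v^4 + 27*v^3 + 33*v^2 + 9*v - 2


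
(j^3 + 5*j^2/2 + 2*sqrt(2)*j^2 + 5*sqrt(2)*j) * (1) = j^3 + 5*j^2/2 + 2*sqrt(2)*j^2 + 5*sqrt(2)*j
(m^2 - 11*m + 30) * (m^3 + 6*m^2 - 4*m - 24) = m^5 - 5*m^4 - 40*m^3 + 200*m^2 + 144*m - 720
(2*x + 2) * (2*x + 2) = 4*x^2 + 8*x + 4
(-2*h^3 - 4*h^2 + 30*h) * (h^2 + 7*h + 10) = -2*h^5 - 18*h^4 - 18*h^3 + 170*h^2 + 300*h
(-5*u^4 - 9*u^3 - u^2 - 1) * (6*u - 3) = -30*u^5 - 39*u^4 + 21*u^3 + 3*u^2 - 6*u + 3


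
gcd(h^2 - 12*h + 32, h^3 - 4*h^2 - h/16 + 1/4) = h - 4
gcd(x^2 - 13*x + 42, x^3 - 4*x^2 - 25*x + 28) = x - 7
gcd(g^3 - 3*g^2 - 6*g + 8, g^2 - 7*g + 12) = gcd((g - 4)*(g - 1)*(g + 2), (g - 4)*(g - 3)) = g - 4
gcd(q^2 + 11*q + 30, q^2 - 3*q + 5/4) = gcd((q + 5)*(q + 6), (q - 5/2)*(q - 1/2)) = 1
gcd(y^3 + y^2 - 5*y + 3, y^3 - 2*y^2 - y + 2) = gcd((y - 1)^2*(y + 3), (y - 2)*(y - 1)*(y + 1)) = y - 1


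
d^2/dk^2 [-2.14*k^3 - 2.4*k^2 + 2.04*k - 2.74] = -12.84*k - 4.8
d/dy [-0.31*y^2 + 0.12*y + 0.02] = 0.12 - 0.62*y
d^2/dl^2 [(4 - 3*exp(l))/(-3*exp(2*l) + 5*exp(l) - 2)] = (27*exp(4*l) - 99*exp(3*l) + 72*exp(2*l) + 26*exp(l) - 28)*exp(l)/(27*exp(6*l) - 135*exp(5*l) + 279*exp(4*l) - 305*exp(3*l) + 186*exp(2*l) - 60*exp(l) + 8)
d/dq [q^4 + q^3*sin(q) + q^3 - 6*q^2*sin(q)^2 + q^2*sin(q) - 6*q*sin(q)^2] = q^3*cos(q) + 4*q^3 + 3*q^2*sin(q) - 6*q^2*sin(2*q) + q^2*cos(q) + 3*q^2 + 2*q*sin(q) + 6*sqrt(2)*q*cos(2*q + pi/4) - 6*q + 3*cos(2*q) - 3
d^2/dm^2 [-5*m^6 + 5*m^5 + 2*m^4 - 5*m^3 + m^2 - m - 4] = -150*m^4 + 100*m^3 + 24*m^2 - 30*m + 2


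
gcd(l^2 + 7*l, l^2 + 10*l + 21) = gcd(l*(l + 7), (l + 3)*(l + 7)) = l + 7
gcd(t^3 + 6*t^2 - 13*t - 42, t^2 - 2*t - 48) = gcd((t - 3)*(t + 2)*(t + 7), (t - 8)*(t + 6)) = 1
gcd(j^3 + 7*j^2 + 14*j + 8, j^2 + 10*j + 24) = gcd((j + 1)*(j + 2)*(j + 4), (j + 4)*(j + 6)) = j + 4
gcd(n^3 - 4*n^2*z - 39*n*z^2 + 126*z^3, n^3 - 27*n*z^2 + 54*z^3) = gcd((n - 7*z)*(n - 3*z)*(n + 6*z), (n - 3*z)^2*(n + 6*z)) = -n^2 - 3*n*z + 18*z^2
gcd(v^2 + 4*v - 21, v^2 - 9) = v - 3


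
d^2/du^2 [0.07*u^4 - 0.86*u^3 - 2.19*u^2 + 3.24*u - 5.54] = 0.84*u^2 - 5.16*u - 4.38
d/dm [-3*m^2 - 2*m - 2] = -6*m - 2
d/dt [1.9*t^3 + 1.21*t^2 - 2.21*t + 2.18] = 5.7*t^2 + 2.42*t - 2.21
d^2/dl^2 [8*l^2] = 16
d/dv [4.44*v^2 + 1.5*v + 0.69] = 8.88*v + 1.5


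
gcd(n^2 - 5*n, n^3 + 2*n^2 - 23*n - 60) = n - 5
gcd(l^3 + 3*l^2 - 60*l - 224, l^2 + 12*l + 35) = l + 7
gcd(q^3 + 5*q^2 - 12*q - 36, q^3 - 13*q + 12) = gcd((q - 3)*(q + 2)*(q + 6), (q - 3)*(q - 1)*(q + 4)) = q - 3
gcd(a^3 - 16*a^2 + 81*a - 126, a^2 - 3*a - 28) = a - 7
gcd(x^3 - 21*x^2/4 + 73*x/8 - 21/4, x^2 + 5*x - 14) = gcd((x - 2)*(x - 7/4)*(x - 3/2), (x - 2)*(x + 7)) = x - 2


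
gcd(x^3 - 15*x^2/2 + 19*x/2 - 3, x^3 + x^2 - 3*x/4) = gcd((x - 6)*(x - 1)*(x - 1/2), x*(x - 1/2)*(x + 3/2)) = x - 1/2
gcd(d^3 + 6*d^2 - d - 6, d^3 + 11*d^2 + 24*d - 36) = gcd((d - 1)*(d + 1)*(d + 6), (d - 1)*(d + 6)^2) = d^2 + 5*d - 6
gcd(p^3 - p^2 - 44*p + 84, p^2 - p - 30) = p - 6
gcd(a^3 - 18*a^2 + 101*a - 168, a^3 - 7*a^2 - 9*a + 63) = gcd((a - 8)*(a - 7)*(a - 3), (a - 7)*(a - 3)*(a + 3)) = a^2 - 10*a + 21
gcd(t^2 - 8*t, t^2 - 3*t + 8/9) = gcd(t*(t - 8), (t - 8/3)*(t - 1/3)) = 1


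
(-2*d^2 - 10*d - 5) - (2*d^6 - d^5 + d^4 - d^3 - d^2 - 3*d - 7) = -2*d^6 + d^5 - d^4 + d^3 - d^2 - 7*d + 2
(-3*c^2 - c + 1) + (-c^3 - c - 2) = -c^3 - 3*c^2 - 2*c - 1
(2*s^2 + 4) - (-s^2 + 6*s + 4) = 3*s^2 - 6*s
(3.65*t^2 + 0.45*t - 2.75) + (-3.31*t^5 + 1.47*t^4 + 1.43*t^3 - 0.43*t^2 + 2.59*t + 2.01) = -3.31*t^5 + 1.47*t^4 + 1.43*t^3 + 3.22*t^2 + 3.04*t - 0.74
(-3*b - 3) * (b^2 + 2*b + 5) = -3*b^3 - 9*b^2 - 21*b - 15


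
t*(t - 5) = t^2 - 5*t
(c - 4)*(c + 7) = c^2 + 3*c - 28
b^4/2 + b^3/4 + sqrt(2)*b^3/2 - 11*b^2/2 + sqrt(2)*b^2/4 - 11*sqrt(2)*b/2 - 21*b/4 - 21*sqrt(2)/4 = (b/2 + sqrt(2)/2)*(b - 7/2)*(b + 1)*(b + 3)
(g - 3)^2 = g^2 - 6*g + 9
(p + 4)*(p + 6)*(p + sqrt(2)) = p^3 + sqrt(2)*p^2 + 10*p^2 + 10*sqrt(2)*p + 24*p + 24*sqrt(2)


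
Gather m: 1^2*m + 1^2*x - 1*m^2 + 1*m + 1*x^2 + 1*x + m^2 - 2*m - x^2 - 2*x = 0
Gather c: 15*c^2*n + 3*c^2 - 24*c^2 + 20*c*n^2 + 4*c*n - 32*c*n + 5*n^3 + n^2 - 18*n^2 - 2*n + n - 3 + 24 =c^2*(15*n - 21) + c*(20*n^2 - 28*n) + 5*n^3 - 17*n^2 - n + 21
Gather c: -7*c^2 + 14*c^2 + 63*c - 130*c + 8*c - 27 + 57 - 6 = 7*c^2 - 59*c + 24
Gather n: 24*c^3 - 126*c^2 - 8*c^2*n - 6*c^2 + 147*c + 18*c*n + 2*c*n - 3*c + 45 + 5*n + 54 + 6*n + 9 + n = 24*c^3 - 132*c^2 + 144*c + n*(-8*c^2 + 20*c + 12) + 108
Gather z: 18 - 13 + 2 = 7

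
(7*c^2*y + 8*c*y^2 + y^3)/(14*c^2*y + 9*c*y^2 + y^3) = (c + y)/(2*c + y)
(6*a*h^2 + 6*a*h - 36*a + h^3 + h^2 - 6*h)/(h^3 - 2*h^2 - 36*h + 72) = (6*a*h + 18*a + h^2 + 3*h)/(h^2 - 36)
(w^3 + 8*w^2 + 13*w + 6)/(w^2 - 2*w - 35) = (w^3 + 8*w^2 + 13*w + 6)/(w^2 - 2*w - 35)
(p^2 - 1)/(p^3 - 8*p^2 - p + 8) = 1/(p - 8)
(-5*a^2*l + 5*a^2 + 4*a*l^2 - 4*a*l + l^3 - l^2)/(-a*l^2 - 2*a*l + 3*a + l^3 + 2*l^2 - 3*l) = (5*a + l)/(l + 3)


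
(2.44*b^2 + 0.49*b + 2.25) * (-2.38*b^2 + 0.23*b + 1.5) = -5.8072*b^4 - 0.605*b^3 - 1.5823*b^2 + 1.2525*b + 3.375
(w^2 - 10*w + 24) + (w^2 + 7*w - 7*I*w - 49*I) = 2*w^2 - 3*w - 7*I*w + 24 - 49*I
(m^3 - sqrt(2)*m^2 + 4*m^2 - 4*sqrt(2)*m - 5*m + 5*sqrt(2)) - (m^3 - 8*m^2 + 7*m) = -sqrt(2)*m^2 + 12*m^2 - 12*m - 4*sqrt(2)*m + 5*sqrt(2)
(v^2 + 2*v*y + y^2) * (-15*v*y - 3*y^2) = -15*v^3*y - 33*v^2*y^2 - 21*v*y^3 - 3*y^4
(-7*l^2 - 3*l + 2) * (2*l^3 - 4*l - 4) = -14*l^5 - 6*l^4 + 32*l^3 + 40*l^2 + 4*l - 8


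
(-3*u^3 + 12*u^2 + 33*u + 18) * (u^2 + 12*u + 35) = -3*u^5 - 24*u^4 + 72*u^3 + 834*u^2 + 1371*u + 630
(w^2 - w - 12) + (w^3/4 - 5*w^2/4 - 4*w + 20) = w^3/4 - w^2/4 - 5*w + 8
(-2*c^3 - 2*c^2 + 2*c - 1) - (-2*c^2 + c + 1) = -2*c^3 + c - 2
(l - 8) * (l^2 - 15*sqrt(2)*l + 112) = l^3 - 15*sqrt(2)*l^2 - 8*l^2 + 112*l + 120*sqrt(2)*l - 896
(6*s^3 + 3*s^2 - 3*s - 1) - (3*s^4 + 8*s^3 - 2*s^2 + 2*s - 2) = -3*s^4 - 2*s^3 + 5*s^2 - 5*s + 1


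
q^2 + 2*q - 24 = (q - 4)*(q + 6)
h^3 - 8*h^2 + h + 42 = (h - 7)*(h - 3)*(h + 2)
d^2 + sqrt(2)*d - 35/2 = (d - 5*sqrt(2)/2)*(d + 7*sqrt(2)/2)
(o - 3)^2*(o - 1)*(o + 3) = o^4 - 4*o^3 - 6*o^2 + 36*o - 27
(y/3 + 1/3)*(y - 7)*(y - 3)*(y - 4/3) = y^4/3 - 31*y^3/9 + 23*y^2/3 + 19*y/9 - 28/3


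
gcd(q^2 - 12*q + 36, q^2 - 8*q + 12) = q - 6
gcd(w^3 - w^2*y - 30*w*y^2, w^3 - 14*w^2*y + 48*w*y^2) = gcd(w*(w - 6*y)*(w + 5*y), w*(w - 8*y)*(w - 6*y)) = -w^2 + 6*w*y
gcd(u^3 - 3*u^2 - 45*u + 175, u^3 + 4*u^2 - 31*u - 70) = u^2 + 2*u - 35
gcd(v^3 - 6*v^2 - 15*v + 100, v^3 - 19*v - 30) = v - 5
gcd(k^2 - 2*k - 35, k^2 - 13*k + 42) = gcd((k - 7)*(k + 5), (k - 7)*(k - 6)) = k - 7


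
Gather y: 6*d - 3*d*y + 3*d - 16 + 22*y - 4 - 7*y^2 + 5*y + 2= 9*d - 7*y^2 + y*(27 - 3*d) - 18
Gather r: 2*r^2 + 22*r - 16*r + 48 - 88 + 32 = 2*r^2 + 6*r - 8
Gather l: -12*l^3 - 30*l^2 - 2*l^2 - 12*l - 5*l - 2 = -12*l^3 - 32*l^2 - 17*l - 2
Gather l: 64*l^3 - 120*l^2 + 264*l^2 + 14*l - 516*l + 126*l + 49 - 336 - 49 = 64*l^3 + 144*l^2 - 376*l - 336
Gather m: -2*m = -2*m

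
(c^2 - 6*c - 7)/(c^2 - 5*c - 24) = (-c^2 + 6*c + 7)/(-c^2 + 5*c + 24)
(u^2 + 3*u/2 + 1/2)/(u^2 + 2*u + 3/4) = 2*(u + 1)/(2*u + 3)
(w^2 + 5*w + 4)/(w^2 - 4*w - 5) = (w + 4)/(w - 5)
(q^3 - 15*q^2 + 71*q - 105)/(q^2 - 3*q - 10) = (q^2 - 10*q + 21)/(q + 2)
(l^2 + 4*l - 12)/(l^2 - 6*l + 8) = (l + 6)/(l - 4)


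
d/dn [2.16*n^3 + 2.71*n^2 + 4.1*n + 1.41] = 6.48*n^2 + 5.42*n + 4.1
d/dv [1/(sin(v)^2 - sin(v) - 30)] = (1 - 2*sin(v))*cos(v)/(sin(v) + cos(v)^2 + 29)^2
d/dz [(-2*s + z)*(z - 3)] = -2*s + 2*z - 3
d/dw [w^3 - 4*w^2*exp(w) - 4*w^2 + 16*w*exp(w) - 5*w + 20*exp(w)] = -4*w^2*exp(w) + 3*w^2 + 8*w*exp(w) - 8*w + 36*exp(w) - 5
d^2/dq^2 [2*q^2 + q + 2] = 4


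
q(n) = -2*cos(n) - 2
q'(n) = 2*sin(n)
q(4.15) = -0.93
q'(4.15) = -1.69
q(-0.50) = -3.76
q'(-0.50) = -0.96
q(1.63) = -1.88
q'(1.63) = 2.00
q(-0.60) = -3.65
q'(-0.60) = -1.13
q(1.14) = -2.84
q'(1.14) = 1.82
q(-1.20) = -2.72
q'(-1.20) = -1.86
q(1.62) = -1.90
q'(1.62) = 2.00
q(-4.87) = -2.31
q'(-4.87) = 1.98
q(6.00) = -3.92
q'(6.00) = -0.56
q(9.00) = -0.18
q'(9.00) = 0.82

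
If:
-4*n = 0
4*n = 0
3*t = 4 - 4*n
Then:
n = 0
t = 4/3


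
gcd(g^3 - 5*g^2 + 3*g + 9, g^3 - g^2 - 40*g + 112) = 1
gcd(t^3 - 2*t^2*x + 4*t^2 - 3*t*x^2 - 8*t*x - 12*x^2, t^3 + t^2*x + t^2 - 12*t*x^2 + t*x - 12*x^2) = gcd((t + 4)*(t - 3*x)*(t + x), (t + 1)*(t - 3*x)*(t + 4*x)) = -t + 3*x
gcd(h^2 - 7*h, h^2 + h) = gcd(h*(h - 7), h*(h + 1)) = h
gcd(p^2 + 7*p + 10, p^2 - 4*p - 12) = p + 2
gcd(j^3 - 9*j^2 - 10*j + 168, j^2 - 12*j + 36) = j - 6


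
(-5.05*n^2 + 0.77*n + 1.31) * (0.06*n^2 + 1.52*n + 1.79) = -0.303*n^4 - 7.6298*n^3 - 7.7905*n^2 + 3.3695*n + 2.3449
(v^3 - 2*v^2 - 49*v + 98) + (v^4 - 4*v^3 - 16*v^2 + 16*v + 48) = v^4 - 3*v^3 - 18*v^2 - 33*v + 146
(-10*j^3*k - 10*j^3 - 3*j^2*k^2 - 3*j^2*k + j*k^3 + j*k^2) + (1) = -10*j^3*k - 10*j^3 - 3*j^2*k^2 - 3*j^2*k + j*k^3 + j*k^2 + 1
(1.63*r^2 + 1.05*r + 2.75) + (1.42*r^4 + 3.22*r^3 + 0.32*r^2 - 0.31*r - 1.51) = 1.42*r^4 + 3.22*r^3 + 1.95*r^2 + 0.74*r + 1.24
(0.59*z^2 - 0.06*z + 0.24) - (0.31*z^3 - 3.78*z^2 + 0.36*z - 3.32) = -0.31*z^3 + 4.37*z^2 - 0.42*z + 3.56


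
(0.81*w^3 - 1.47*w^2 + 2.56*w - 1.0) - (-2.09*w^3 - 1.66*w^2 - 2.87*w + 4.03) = 2.9*w^3 + 0.19*w^2 + 5.43*w - 5.03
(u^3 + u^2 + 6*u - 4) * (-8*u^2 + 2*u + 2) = -8*u^5 - 6*u^4 - 44*u^3 + 46*u^2 + 4*u - 8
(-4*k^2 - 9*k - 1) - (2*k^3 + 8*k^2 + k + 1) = -2*k^3 - 12*k^2 - 10*k - 2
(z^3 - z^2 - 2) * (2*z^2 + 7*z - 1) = 2*z^5 + 5*z^4 - 8*z^3 - 3*z^2 - 14*z + 2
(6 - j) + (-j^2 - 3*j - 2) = -j^2 - 4*j + 4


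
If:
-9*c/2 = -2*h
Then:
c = 4*h/9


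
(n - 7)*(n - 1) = n^2 - 8*n + 7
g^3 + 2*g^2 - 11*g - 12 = (g - 3)*(g + 1)*(g + 4)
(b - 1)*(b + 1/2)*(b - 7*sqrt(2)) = b^3 - 7*sqrt(2)*b^2 - b^2/2 - b/2 + 7*sqrt(2)*b/2 + 7*sqrt(2)/2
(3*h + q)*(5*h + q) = 15*h^2 + 8*h*q + q^2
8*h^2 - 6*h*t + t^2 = (-4*h + t)*(-2*h + t)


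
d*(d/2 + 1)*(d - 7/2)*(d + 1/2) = d^4/2 - d^3/2 - 31*d^2/8 - 7*d/4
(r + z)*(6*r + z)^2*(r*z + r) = 36*r^4*z + 36*r^4 + 48*r^3*z^2 + 48*r^3*z + 13*r^2*z^3 + 13*r^2*z^2 + r*z^4 + r*z^3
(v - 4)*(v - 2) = v^2 - 6*v + 8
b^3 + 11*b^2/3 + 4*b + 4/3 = (b + 2/3)*(b + 1)*(b + 2)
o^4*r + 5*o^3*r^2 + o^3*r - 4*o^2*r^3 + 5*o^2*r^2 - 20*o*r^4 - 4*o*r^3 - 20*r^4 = (o - 2*r)*(o + 2*r)*(o + 5*r)*(o*r + r)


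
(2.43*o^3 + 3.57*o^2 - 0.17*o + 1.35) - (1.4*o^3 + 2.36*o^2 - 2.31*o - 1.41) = 1.03*o^3 + 1.21*o^2 + 2.14*o + 2.76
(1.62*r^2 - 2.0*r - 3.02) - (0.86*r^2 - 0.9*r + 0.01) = 0.76*r^2 - 1.1*r - 3.03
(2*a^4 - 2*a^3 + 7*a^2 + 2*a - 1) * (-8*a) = -16*a^5 + 16*a^4 - 56*a^3 - 16*a^2 + 8*a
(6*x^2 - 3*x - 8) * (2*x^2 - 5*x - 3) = 12*x^4 - 36*x^3 - 19*x^2 + 49*x + 24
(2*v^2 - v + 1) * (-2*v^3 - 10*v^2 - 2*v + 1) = -4*v^5 - 18*v^4 + 4*v^3 - 6*v^2 - 3*v + 1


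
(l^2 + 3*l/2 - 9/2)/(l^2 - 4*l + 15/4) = 2*(l + 3)/(2*l - 5)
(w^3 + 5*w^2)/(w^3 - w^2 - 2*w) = w*(w + 5)/(w^2 - w - 2)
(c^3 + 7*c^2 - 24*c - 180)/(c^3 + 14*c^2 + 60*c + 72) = (c - 5)/(c + 2)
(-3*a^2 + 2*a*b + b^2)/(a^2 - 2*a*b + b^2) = (-3*a - b)/(a - b)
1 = 1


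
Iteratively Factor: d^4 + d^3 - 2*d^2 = (d)*(d^3 + d^2 - 2*d) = d^2*(d^2 + d - 2) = d^2*(d + 2)*(d - 1)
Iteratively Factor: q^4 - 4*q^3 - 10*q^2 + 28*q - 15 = (q + 3)*(q^3 - 7*q^2 + 11*q - 5) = (q - 5)*(q + 3)*(q^2 - 2*q + 1) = (q - 5)*(q - 1)*(q + 3)*(q - 1)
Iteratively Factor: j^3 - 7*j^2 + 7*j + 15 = (j - 5)*(j^2 - 2*j - 3) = (j - 5)*(j + 1)*(j - 3)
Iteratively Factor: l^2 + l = (l + 1)*(l)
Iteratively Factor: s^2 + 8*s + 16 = (s + 4)*(s + 4)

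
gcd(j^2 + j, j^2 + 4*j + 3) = j + 1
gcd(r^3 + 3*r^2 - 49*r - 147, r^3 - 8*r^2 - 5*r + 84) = r^2 - 4*r - 21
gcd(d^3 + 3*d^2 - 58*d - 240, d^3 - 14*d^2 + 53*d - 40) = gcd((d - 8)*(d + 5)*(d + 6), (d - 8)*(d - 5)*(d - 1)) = d - 8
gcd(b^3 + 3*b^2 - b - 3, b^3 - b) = b^2 - 1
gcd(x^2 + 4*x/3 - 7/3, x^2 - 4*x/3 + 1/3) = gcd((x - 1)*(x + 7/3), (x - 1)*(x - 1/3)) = x - 1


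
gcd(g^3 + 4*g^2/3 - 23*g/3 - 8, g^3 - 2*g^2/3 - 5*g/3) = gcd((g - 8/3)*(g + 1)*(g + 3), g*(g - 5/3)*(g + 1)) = g + 1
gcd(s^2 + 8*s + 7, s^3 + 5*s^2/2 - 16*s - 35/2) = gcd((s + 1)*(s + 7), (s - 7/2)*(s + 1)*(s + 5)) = s + 1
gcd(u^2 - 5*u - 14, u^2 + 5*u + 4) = 1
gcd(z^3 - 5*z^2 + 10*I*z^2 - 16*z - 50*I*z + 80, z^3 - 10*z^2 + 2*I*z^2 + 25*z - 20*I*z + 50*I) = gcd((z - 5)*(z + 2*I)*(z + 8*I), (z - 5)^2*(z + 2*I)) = z^2 + z*(-5 + 2*I) - 10*I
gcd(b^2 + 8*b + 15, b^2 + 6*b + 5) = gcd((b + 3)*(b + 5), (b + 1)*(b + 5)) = b + 5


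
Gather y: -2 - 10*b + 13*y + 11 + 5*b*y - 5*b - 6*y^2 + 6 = -15*b - 6*y^2 + y*(5*b + 13) + 15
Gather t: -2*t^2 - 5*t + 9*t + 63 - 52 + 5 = -2*t^2 + 4*t + 16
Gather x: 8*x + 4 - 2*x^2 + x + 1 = -2*x^2 + 9*x + 5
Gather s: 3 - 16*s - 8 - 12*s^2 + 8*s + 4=-12*s^2 - 8*s - 1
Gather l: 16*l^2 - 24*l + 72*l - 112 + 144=16*l^2 + 48*l + 32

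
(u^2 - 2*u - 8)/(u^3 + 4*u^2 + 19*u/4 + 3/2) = 4*(u - 4)/(4*u^2 + 8*u + 3)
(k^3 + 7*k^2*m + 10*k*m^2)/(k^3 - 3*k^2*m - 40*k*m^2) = (k + 2*m)/(k - 8*m)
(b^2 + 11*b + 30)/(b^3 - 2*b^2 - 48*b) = (b + 5)/(b*(b - 8))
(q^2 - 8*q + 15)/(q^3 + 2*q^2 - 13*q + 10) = (q^2 - 8*q + 15)/(q^3 + 2*q^2 - 13*q + 10)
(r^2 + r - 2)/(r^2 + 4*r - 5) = (r + 2)/(r + 5)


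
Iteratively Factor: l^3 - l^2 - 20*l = (l - 5)*(l^2 + 4*l) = l*(l - 5)*(l + 4)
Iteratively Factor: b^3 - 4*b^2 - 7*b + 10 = (b - 1)*(b^2 - 3*b - 10) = (b - 5)*(b - 1)*(b + 2)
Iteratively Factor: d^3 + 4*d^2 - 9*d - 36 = (d - 3)*(d^2 + 7*d + 12) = (d - 3)*(d + 3)*(d + 4)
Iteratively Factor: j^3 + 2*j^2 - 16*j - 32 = (j - 4)*(j^2 + 6*j + 8) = (j - 4)*(j + 4)*(j + 2)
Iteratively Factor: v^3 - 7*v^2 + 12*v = (v)*(v^2 - 7*v + 12) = v*(v - 3)*(v - 4)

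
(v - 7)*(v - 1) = v^2 - 8*v + 7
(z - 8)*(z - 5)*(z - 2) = z^3 - 15*z^2 + 66*z - 80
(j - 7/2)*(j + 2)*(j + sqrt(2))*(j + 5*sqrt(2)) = j^4 - 3*j^3/2 + 6*sqrt(2)*j^3 - 9*sqrt(2)*j^2 + 3*j^2 - 42*sqrt(2)*j - 15*j - 70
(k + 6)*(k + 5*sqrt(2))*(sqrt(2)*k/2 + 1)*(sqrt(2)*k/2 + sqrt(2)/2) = k^4/2 + 7*k^3/2 + 3*sqrt(2)*k^3 + 8*k^2 + 21*sqrt(2)*k^2 + 18*sqrt(2)*k + 35*k + 30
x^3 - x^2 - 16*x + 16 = (x - 4)*(x - 1)*(x + 4)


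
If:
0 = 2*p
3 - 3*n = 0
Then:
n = 1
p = 0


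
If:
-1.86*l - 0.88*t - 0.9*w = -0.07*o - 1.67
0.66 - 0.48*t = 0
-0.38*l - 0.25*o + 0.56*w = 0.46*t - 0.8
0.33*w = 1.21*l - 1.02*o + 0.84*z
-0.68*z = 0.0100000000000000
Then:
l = 0.26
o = 0.29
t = 1.38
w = 0.00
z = -0.01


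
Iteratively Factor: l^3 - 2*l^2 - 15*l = (l + 3)*(l^2 - 5*l) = (l - 5)*(l + 3)*(l)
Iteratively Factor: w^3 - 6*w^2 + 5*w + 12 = (w - 3)*(w^2 - 3*w - 4) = (w - 4)*(w - 3)*(w + 1)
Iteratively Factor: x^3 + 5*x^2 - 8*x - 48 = (x - 3)*(x^2 + 8*x + 16) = (x - 3)*(x + 4)*(x + 4)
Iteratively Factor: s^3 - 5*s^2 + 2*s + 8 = (s - 4)*(s^2 - s - 2) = (s - 4)*(s + 1)*(s - 2)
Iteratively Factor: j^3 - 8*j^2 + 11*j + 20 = (j + 1)*(j^2 - 9*j + 20) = (j - 5)*(j + 1)*(j - 4)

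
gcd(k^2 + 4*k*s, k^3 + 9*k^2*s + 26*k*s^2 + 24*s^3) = k + 4*s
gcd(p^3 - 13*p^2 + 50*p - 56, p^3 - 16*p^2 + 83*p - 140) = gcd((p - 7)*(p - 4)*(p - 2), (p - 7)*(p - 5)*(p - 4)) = p^2 - 11*p + 28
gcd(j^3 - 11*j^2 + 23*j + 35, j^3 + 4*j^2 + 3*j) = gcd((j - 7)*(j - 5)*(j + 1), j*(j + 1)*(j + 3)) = j + 1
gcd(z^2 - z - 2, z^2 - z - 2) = z^2 - z - 2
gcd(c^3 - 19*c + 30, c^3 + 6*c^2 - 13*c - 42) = c - 3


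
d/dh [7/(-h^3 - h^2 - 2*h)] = 7*(3*h^2 + 2*h + 2)/(h^2*(h^2 + h + 2)^2)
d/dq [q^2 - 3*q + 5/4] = 2*q - 3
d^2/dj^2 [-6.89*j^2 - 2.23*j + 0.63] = -13.7800000000000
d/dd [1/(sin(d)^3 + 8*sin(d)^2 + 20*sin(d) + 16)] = -(3*sin(d) + 10)*cos(d)/((sin(d) + 2)^3*(sin(d) + 4)^2)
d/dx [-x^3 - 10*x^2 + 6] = x*(-3*x - 20)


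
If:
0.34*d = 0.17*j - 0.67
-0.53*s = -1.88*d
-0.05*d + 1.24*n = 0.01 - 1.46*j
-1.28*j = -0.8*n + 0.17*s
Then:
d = -1.75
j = 0.45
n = -0.59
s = -6.19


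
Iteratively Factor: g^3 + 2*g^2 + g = (g + 1)*(g^2 + g) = g*(g + 1)*(g + 1)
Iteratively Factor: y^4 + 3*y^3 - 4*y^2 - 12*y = (y + 3)*(y^3 - 4*y) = y*(y + 3)*(y^2 - 4) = y*(y + 2)*(y + 3)*(y - 2)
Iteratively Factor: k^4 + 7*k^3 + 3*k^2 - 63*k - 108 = (k + 4)*(k^3 + 3*k^2 - 9*k - 27) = (k + 3)*(k + 4)*(k^2 - 9) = (k - 3)*(k + 3)*(k + 4)*(k + 3)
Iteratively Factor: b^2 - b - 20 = (b - 5)*(b + 4)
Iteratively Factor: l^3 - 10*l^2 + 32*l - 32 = (l - 2)*(l^2 - 8*l + 16) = (l - 4)*(l - 2)*(l - 4)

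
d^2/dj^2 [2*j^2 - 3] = 4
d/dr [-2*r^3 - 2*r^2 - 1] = 2*r*(-3*r - 2)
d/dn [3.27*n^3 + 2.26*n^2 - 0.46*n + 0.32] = 9.81*n^2 + 4.52*n - 0.46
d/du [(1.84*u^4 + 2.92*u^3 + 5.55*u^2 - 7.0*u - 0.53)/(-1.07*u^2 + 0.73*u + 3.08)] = (-3.9376*u^5 + 0.905199999999999*u^4 + 26.932*u^3 + 23.5423*u^2 + 33.0538*u - 21.1731)/(1.1449*u^4 - 1.5622*u^3 - 6.0583*u^2 + 4.4968*u + 9.4864)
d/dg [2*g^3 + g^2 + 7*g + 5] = 6*g^2 + 2*g + 7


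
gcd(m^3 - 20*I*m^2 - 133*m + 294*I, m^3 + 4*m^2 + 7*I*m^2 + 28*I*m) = 1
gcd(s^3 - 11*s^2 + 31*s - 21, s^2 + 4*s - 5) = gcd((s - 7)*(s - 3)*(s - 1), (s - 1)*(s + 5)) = s - 1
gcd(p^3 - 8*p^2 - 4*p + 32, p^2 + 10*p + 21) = 1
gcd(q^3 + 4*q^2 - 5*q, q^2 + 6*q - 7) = q - 1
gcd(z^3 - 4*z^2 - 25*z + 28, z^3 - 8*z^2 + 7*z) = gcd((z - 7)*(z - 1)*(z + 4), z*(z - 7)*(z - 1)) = z^2 - 8*z + 7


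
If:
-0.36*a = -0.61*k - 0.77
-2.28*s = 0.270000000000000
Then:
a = 1.69444444444444*k + 2.13888888888889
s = -0.12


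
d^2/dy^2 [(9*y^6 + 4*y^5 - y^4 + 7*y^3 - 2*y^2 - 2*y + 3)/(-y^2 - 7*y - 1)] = 2*(-54*y^8 - 957*y^7 - 4786*y^6 - 2703*y^5 - 405*y^4 - 332*y^3 - 156*y^2 - 90*y - 156)/(y^6 + 21*y^5 + 150*y^4 + 385*y^3 + 150*y^2 + 21*y + 1)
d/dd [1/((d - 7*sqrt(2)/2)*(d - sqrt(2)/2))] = 8*(-d + 2*sqrt(2))/(4*d^4 - 32*sqrt(2)*d^3 + 156*d^2 - 112*sqrt(2)*d + 49)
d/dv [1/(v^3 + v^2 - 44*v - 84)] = (-3*v^2 - 2*v + 44)/(v^3 + v^2 - 44*v - 84)^2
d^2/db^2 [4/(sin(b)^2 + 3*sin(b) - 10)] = 4*(-4*sin(b)^4 - 9*sin(b)^3 - 43*sin(b)^2 - 12*sin(b) + 38)/(sin(b)^2 + 3*sin(b) - 10)^3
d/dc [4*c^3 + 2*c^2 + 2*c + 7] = 12*c^2 + 4*c + 2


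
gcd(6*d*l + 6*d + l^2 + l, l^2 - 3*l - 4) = l + 1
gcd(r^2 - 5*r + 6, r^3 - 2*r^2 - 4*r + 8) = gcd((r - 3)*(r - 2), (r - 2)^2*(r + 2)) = r - 2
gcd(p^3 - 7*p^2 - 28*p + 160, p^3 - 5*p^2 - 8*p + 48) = p - 4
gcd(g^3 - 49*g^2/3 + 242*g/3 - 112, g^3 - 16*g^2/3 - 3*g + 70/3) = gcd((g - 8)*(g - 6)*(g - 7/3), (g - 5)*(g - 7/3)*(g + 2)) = g - 7/3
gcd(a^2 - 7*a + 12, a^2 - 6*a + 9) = a - 3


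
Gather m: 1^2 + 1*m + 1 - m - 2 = 0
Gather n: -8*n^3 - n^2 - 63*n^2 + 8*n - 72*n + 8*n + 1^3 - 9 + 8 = -8*n^3 - 64*n^2 - 56*n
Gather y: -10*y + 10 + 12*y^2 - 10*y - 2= 12*y^2 - 20*y + 8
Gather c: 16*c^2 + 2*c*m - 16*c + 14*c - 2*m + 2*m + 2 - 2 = 16*c^2 + c*(2*m - 2)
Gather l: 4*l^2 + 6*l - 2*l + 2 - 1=4*l^2 + 4*l + 1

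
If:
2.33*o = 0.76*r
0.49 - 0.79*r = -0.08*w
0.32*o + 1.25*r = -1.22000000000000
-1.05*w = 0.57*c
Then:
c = 27.67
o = -0.29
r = -0.90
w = -15.02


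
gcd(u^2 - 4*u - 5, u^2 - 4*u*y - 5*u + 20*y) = u - 5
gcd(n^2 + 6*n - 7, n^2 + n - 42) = n + 7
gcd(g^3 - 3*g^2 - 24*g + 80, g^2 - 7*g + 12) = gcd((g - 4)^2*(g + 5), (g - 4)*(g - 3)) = g - 4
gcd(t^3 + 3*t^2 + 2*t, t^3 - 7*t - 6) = t^2 + 3*t + 2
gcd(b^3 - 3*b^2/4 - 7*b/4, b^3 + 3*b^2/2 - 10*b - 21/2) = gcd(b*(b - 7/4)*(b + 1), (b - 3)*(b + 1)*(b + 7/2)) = b + 1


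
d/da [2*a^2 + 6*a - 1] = 4*a + 6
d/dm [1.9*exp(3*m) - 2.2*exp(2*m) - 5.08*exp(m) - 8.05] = (5.7*exp(2*m) - 4.4*exp(m) - 5.08)*exp(m)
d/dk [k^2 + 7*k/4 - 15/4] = 2*k + 7/4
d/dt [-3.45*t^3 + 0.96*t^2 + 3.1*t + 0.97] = -10.35*t^2 + 1.92*t + 3.1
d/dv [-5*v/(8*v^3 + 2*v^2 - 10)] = 5*(-4*v^3 + 2*v^2*(6*v + 1) - v^2 + 5)/(2*(4*v^3 + v^2 - 5)^2)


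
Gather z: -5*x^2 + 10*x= -5*x^2 + 10*x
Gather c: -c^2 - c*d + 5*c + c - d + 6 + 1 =-c^2 + c*(6 - d) - d + 7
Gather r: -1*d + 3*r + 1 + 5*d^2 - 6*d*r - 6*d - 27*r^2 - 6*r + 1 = 5*d^2 - 7*d - 27*r^2 + r*(-6*d - 3) + 2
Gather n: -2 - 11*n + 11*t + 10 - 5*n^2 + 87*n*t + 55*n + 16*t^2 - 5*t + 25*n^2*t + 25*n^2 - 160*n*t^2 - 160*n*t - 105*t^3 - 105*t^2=n^2*(25*t + 20) + n*(-160*t^2 - 73*t + 44) - 105*t^3 - 89*t^2 + 6*t + 8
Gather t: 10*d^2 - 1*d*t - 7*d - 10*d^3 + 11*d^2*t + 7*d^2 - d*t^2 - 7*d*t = -10*d^3 + 17*d^2 - d*t^2 - 7*d + t*(11*d^2 - 8*d)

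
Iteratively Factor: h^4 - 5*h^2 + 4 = (h + 1)*(h^3 - h^2 - 4*h + 4) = (h - 2)*(h + 1)*(h^2 + h - 2) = (h - 2)*(h - 1)*(h + 1)*(h + 2)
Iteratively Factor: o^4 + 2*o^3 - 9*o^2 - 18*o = (o + 2)*(o^3 - 9*o) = o*(o + 2)*(o^2 - 9) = o*(o + 2)*(o + 3)*(o - 3)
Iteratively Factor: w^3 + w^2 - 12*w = (w)*(w^2 + w - 12) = w*(w + 4)*(w - 3)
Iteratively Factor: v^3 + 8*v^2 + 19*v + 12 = (v + 4)*(v^2 + 4*v + 3) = (v + 1)*(v + 4)*(v + 3)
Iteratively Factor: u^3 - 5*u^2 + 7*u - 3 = (u - 1)*(u^2 - 4*u + 3) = (u - 1)^2*(u - 3)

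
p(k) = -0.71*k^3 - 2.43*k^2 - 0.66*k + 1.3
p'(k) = -2.13*k^2 - 4.86*k - 0.66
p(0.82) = -1.27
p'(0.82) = -6.08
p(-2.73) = -0.56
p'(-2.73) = -3.27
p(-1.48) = -0.74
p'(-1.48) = 1.87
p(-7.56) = 174.18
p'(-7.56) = -85.66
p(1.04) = -2.81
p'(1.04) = -8.02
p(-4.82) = 27.53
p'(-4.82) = -26.72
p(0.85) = -1.45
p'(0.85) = -6.33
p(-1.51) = -0.80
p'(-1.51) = 1.82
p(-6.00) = 71.14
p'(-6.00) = -48.18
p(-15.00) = 1860.70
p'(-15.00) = -407.01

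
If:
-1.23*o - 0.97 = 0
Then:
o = -0.79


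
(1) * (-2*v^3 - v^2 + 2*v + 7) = -2*v^3 - v^2 + 2*v + 7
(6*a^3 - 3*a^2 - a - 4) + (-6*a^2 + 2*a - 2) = 6*a^3 - 9*a^2 + a - 6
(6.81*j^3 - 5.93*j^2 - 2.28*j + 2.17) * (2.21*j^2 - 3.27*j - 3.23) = 15.0501*j^5 - 35.374*j^4 - 7.644*j^3 + 31.4052*j^2 + 0.2685*j - 7.0091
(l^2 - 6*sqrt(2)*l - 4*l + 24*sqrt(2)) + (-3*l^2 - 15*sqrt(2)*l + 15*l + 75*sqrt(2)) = -2*l^2 - 21*sqrt(2)*l + 11*l + 99*sqrt(2)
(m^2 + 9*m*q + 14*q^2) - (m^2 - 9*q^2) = 9*m*q + 23*q^2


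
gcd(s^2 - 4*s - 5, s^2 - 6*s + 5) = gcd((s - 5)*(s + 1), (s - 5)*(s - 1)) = s - 5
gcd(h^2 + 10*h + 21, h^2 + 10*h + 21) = h^2 + 10*h + 21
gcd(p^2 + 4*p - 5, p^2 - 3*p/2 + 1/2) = p - 1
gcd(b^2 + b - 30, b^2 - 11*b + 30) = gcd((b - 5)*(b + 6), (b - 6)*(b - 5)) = b - 5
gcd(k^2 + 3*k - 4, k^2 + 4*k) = k + 4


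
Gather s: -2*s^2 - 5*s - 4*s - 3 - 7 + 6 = -2*s^2 - 9*s - 4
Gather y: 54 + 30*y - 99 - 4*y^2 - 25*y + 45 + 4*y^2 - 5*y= 0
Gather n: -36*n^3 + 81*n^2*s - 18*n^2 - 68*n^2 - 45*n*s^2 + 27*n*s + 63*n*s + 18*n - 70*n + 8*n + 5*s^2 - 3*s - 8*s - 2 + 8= -36*n^3 + n^2*(81*s - 86) + n*(-45*s^2 + 90*s - 44) + 5*s^2 - 11*s + 6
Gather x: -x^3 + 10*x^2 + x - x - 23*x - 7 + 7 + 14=-x^3 + 10*x^2 - 23*x + 14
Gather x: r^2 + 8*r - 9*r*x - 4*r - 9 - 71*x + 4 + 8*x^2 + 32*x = r^2 + 4*r + 8*x^2 + x*(-9*r - 39) - 5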